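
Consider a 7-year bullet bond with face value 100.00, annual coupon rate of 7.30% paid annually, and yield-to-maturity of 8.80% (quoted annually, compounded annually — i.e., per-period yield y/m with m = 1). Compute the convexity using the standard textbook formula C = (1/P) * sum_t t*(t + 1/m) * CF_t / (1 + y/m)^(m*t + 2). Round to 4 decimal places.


Coupon per period c = face * coupon_rate / m = 7.300000
Periods per year m = 1; per-period yield y/m = 0.088000
Number of cashflows N = 7
Cashflows (t years, CF_t, discount factor 1/(1+y/m)^(m*t), PV):
  t = 1.0000: CF_t = 7.300000, DF = 0.919118, PV = 6.709559
  t = 2.0000: CF_t = 7.300000, DF = 0.844777, PV = 6.166874
  t = 3.0000: CF_t = 7.300000, DF = 0.776450, PV = 5.668083
  t = 4.0000: CF_t = 7.300000, DF = 0.713649, PV = 5.209635
  t = 5.0000: CF_t = 7.300000, DF = 0.655927, PV = 4.788267
  t = 6.0000: CF_t = 7.300000, DF = 0.602874, PV = 4.400981
  t = 7.0000: CF_t = 107.300000, DF = 0.554112, PV = 59.456242
Price P = sum_t PV_t = 92.399640
Convexity numerator sum_t t*(t + 1/m) * CF_t / (1+y/m)^(m*t + 2):
  t = 1.0000: term = 11.336165
  t = 2.0000: term = 31.257809
  t = 3.0000: term = 57.459207
  t = 4.0000: term = 88.019619
  t = 5.0000: term = 121.350577
  t = 6.0000: term = 156.149640
  t = 7.0000: term = 2812.727703
Convexity = (1/P) * sum = 3278.300721 / 92.399640 = 35.479583

Answer: Convexity = 35.4796


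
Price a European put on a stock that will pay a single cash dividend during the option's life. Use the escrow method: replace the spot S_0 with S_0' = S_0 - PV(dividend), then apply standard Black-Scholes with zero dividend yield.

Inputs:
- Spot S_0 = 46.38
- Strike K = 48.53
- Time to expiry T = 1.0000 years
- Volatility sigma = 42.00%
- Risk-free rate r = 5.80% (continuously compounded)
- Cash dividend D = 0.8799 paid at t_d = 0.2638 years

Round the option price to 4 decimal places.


PV(D) = D * exp(-r * t_d) = 0.8799 * 0.98481606 = 0.86653965
S_0' = S_0 - PV(D) = 46.3800 - 0.86653965 = 45.51346035
d1 = (ln(S_0'/K) + (r + sigma^2/2)*T) / (sigma*sqrt(T)) = 0.19529988
d2 = d1 - sigma*sqrt(T) = -0.22470012
exp(-rT) = 0.94364995
N(-d1) = 0.42257909; N(-d2) = 0.58889371
P = K * exp(-rT) * N(-d2) - S_0' * N(-d1) = 48.5300 * 0.94364995 * 0.58889371 - 45.51346035 * 0.42257909 = 7.7355

Answer: Price = 7.7355


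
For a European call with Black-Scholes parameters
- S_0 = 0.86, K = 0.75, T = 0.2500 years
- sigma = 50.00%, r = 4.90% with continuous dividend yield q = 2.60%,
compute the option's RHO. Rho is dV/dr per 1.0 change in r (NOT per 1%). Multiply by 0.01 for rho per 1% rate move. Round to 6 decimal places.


Answer: Rho = 0.124466

Derivation:
d1 = 0.6954367309; d2 = 0.4454367309
phi(d1) = 0.3132496957; exp(-qT) = 0.9935210793; exp(-rT) = 0.9878247258
N(d2) = 0.6719979135
Rho = K*T*exp(-rT)*N(d2) = 0.7500 * 0.2500 * 0.9878247258 * 0.6719979135 = 0.124466


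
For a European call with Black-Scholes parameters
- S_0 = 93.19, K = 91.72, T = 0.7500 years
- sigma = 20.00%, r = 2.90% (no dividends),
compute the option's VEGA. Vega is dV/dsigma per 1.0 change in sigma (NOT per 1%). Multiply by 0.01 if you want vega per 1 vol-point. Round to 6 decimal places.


Answer: Vega = 30.742945

Derivation:
d1 = 0.3039746962; d2 = 0.1307696155
phi(d1) = 0.3809303073; exp(-qT) = 1.0000000000; exp(-rT) = 0.9784848257
Vega = S * exp(-qT) * phi(d1) * sqrt(T) = 93.1900 * 1.0000000000 * 0.3809303073 * 0.8660254038 = 30.742945


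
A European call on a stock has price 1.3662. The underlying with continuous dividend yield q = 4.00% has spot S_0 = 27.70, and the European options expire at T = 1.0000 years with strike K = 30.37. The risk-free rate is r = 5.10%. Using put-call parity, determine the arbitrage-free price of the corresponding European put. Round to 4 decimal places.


Answer: Put price = 3.6123

Derivation:
Put-call parity: C - P = S_0 * exp(-qT) - K * exp(-rT).
S_0 * exp(-qT) = 27.7000 * 0.96078944 = 26.61386746
K * exp(-rT) = 30.3700 * 0.95027867 = 28.85996322
P = C - S*exp(-qT) + K*exp(-rT)
P = 1.3662 - 26.61386746 + 28.85996322 = 3.6123


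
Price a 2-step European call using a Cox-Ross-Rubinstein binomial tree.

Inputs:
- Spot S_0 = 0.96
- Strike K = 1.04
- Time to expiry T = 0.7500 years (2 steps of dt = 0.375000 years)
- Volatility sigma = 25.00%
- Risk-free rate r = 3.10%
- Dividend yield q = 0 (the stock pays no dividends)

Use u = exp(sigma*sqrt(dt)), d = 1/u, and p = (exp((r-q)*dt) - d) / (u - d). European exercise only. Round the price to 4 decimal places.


dt = T/N = 0.375000
u = exp(sigma*sqrt(dt)) = 1.165433; d = 1/u = 0.858050
p = (exp((r-q)*dt) - d) / (u - d) = 0.499841
Discount per step: exp(-r*dt) = 0.988442
Stock lattice S(k, i) with i counting down-moves:
  k=0: S(0,0) = 0.9600
  k=1: S(1,0) = 1.1188; S(1,1) = 0.8237
  k=2: S(2,0) = 1.3039; S(2,1) = 0.9600; S(2,2) = 0.7068
Terminal payoffs V(N, i) = max(S_T - K, 0):
  V(2,0) = 0.263906; V(2,1) = 0.000000; V(2,2) = 0.000000
Backward induction: V(k, i) = exp(-r*dt) * [p * V(k+1, i) + (1-p) * V(k+1, i+1)].
  V(1,0) = exp(-r*dt) * [p*0.263906 + (1-p)*0.000000] = 0.130386
  V(1,1) = exp(-r*dt) * [p*0.000000 + (1-p)*0.000000] = 0.000000
  V(0,0) = exp(-r*dt) * [p*0.130386 + (1-p)*0.000000] = 0.064419

Answer: Price = V(0,0) = 0.0644


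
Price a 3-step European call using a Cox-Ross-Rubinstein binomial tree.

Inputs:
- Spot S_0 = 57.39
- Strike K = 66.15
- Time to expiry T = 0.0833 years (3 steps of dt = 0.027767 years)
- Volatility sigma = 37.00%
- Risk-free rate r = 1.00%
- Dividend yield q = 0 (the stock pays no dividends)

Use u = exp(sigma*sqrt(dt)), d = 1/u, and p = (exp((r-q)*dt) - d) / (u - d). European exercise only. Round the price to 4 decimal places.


dt = T/N = 0.027767
u = exp(sigma*sqrt(dt)) = 1.063595; d = 1/u = 0.940208
p = (exp((r-q)*dt) - d) / (u - d) = 0.486842
Discount per step: exp(-r*dt) = 0.999722
Stock lattice S(k, i) with i counting down-moves:
  k=0: S(0,0) = 57.3900
  k=1: S(1,0) = 61.0397; S(1,1) = 53.9585
  k=2: S(2,0) = 64.9215; S(2,1) = 57.3900; S(2,2) = 50.7322
  k=3: S(3,0) = 69.0502; S(3,1) = 61.0397; S(3,2) = 53.9585; S(3,3) = 47.6988
Terminal payoffs V(N, i) = max(S_T - K, 0):
  V(3,0) = 2.900151; V(3,1) = 0.000000; V(3,2) = 0.000000; V(3,3) = 0.000000
Backward induction: V(k, i) = exp(-r*dt) * [p * V(k+1, i) + (1-p) * V(k+1, i+1)].
  V(2,0) = exp(-r*dt) * [p*2.900151 + (1-p)*0.000000] = 1.411523
  V(2,1) = exp(-r*dt) * [p*0.000000 + (1-p)*0.000000] = 0.000000
  V(2,2) = exp(-r*dt) * [p*0.000000 + (1-p)*0.000000] = 0.000000
  V(1,0) = exp(-r*dt) * [p*1.411523 + (1-p)*0.000000] = 0.686998
  V(1,1) = exp(-r*dt) * [p*0.000000 + (1-p)*0.000000] = 0.000000
  V(0,0) = exp(-r*dt) * [p*0.686998 + (1-p)*0.000000] = 0.334367

Answer: Price = V(0,0) = 0.3344


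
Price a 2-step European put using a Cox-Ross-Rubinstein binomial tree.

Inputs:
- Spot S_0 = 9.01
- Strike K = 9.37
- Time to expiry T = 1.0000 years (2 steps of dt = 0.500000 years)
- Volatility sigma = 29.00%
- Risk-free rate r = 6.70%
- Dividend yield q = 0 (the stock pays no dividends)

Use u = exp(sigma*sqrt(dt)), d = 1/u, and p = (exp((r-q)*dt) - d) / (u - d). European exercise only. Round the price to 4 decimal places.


dt = T/N = 0.500000
u = exp(sigma*sqrt(dt)) = 1.227600; d = 1/u = 0.814598
p = (exp((r-q)*dt) - d) / (u - d) = 0.531401
Discount per step: exp(-r*dt) = 0.967055
Stock lattice S(k, i) with i counting down-moves:
  k=0: S(0,0) = 9.0100
  k=1: S(1,0) = 11.0607; S(1,1) = 7.3395
  k=2: S(2,0) = 13.5781; S(2,1) = 9.0100; S(2,2) = 5.9788
Terminal payoffs V(N, i) = max(K - S_T, 0):
  V(2,0) = 0.000000; V(2,1) = 0.360000; V(2,2) = 3.391240
Backward induction: V(k, i) = exp(-r*dt) * [p * V(k+1, i) + (1-p) * V(k+1, i+1)].
  V(1,0) = exp(-r*dt) * [p*0.000000 + (1-p)*0.360000] = 0.163138
  V(1,1) = exp(-r*dt) * [p*0.360000 + (1-p)*3.391240] = 1.721780
  V(0,0) = exp(-r*dt) * [p*0.163138 + (1-p)*1.721780] = 0.864079

Answer: Price = V(0,0) = 0.8641


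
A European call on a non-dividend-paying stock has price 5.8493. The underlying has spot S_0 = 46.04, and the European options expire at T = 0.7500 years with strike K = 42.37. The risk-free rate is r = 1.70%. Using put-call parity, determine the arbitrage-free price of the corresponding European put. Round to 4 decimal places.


Answer: Put price = 1.6425

Derivation:
Put-call parity: C - P = S_0 * exp(-qT) - K * exp(-rT).
S_0 * exp(-qT) = 46.0400 * 1.00000000 = 46.04000000
K * exp(-rT) = 42.3700 * 0.98733094 = 41.83321180
P = C - S*exp(-qT) + K*exp(-rT)
P = 5.8493 - 46.04000000 + 41.83321180 = 1.6425


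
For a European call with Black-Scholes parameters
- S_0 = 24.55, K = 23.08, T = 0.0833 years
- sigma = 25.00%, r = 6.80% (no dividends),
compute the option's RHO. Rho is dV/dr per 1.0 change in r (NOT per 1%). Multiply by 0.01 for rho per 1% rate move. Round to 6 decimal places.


Answer: Rho = 1.558903

Derivation:
d1 = 0.9703218047; d2 = 0.8981674562
phi(d1) = 0.2491498552; exp(-qT) = 1.0000000000; exp(-rT) = 0.9943516125
N(d2) = 0.8154518597
Rho = K*T*exp(-rT)*N(d2) = 23.0800 * 0.0833 * 0.9943516125 * 0.8154518597 = 1.558903


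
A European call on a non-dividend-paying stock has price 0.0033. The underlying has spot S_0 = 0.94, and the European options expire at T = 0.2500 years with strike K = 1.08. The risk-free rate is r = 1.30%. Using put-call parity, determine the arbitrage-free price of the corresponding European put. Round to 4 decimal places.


Put-call parity: C - P = S_0 * exp(-qT) - K * exp(-rT).
S_0 * exp(-qT) = 0.9400 * 1.00000000 = 0.94000000
K * exp(-rT) = 1.0800 * 0.99675528 = 1.07649570
P = C - S*exp(-qT) + K*exp(-rT)
P = 0.0033 - 0.94000000 + 1.07649570 = 0.1398

Answer: Put price = 0.1398


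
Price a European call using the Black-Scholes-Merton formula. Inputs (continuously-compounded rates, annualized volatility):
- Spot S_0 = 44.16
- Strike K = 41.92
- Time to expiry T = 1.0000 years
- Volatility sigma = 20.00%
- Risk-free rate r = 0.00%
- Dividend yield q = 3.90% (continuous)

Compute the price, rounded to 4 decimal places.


d1 = (ln(S/K) + (r - q + 0.5*sigma^2) * T) / (sigma * sqrt(T)) = 0.16528181
d2 = d1 - sigma * sqrt(T) = -0.03471819
exp(-rT) = 1.00000000; exp(-qT) = 0.96175071
C = S_0 * exp(-qT) * N(d1) - K * exp(-rT) * N(d2)
N(d1) = 0.56563891; N(d2) = 0.48615223
C = 44.1600 * 0.96175071 * 0.56563891 - 41.9200 * 1.00000000 * 0.48615223 = 3.6437

Answer: Price = 3.6437


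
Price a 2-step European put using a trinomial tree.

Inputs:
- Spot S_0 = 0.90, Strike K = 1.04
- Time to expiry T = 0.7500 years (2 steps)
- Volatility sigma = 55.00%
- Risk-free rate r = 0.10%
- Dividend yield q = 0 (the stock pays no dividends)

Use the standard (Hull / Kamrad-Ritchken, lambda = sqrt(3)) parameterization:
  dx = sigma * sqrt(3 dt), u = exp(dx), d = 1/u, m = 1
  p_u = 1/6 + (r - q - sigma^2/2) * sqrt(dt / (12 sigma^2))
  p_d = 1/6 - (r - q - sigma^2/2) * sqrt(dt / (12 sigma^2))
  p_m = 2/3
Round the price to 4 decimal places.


dt = T/N = 0.375000; dx = sigma*sqrt(3*dt) = 0.583363
u = exp(dx) = 1.792055; d = 1/u = 0.558019
p_u = 0.118374, p_m = 0.666667, p_d = 0.214959
Discount per step: exp(-r*dt) = 0.999625
Stock lattice S(k, j) with j the centered position index:
  k=0: S(0,+0) = 0.9000
  k=1: S(1,-1) = 0.5022; S(1,+0) = 0.9000; S(1,+1) = 1.6128
  k=2: S(2,-2) = 0.2802; S(2,-1) = 0.5022; S(2,+0) = 0.9000; S(2,+1) = 1.6128; S(2,+2) = 2.8903
Terminal payoffs V(N, j) = max(K - S_T, 0):
  V(2,-2) = 0.759754; V(2,-1) = 0.537783; V(2,+0) = 0.140000; V(2,+1) = 0.000000; V(2,+2) = 0.000000
Backward induction: V(k, j) = exp(-r*dt) * [p_u * V(k+1, j+1) + p_m * V(k+1, j) + p_d * V(k+1, j-1)]
  V(1,-1) = exp(-r*dt) * [p_u*0.140000 + p_m*0.537783 + p_d*0.759754] = 0.538209
  V(1,+0) = exp(-r*dt) * [p_u*0.000000 + p_m*0.140000 + p_d*0.537783] = 0.208856
  V(1,+1) = exp(-r*dt) * [p_u*0.000000 + p_m*0.000000 + p_d*0.140000] = 0.030083
  V(0,+0) = exp(-r*dt) * [p_u*0.030083 + p_m*0.208856 + p_d*0.538209] = 0.258394

Answer: Price = V(0,0) = 0.2584


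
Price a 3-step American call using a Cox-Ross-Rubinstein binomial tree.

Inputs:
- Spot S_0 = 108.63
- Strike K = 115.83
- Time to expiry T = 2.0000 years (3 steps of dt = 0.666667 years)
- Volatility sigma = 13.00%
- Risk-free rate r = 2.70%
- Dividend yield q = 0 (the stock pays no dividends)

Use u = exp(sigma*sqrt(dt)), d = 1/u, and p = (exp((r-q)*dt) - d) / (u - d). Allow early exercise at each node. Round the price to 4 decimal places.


Answer: Price = V(0,0) = 7.4904

Derivation:
dt = T/N = 0.666667
u = exp(sigma*sqrt(dt)) = 1.111983; d = 1/u = 0.899295
p = (exp((r-q)*dt) - d) / (u - d) = 0.558886
Discount per step: exp(-r*dt) = 0.982161
Stock lattice S(k, i) with i counting down-moves:
  k=0: S(0,0) = 108.6300
  k=1: S(1,0) = 120.7947; S(1,1) = 97.6904
  k=2: S(2,0) = 134.3216; S(2,1) = 108.6300; S(2,2) = 87.8524
  k=3: S(3,0) = 149.3633; S(3,1) = 120.7947; S(3,2) = 97.6904; S(3,3) = 79.0052
Terminal payoffs V(N, i) = max(S_T - K, 0):
  V(3,0) = 33.533253; V(3,1) = 4.964671; V(3,2) = 0.000000; V(3,3) = 0.000000
Backward induction: V(k, i) = exp(-r*dt) * [p * V(k+1, i) + (1-p) * V(k+1, i+1)]; then take max(V_cont, immediate exercise) for American.
  V(2,0) = exp(-r*dt) * [p*33.533253 + (1-p)*4.964671] = 20.557861; exercise = 18.491573; V(2,0) = max -> 20.557861
  V(2,1) = exp(-r*dt) * [p*4.964671 + (1-p)*0.000000] = 2.725188; exercise = 0.000000; V(2,1) = max -> 2.725188
  V(2,2) = exp(-r*dt) * [p*0.000000 + (1-p)*0.000000] = 0.000000; exercise = 0.000000; V(2,2) = max -> 0.000000
  V(1,0) = exp(-r*dt) * [p*20.557861 + (1-p)*2.725188] = 12.465214; exercise = 4.964671; V(1,0) = max -> 12.465214
  V(1,1) = exp(-r*dt) * [p*2.725188 + (1-p)*0.000000] = 1.495899; exercise = 0.000000; V(1,1) = max -> 1.495899
  V(0,0) = exp(-r*dt) * [p*12.465214 + (1-p)*1.495899] = 7.490447; exercise = 0.000000; V(0,0) = max -> 7.490447


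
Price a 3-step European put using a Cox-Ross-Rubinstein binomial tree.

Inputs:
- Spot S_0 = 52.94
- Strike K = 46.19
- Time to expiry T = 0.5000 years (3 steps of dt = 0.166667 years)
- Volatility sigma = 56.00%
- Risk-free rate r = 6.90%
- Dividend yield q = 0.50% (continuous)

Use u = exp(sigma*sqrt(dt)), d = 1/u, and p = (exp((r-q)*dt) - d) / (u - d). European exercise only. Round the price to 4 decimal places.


Answer: Price = V(0,0) = 4.4333

Derivation:
dt = T/N = 0.166667
u = exp(sigma*sqrt(dt)) = 1.256863; d = 1/u = 0.795632
p = (exp((r-q)*dt) - d) / (u - d) = 0.466343
Discount per step: exp(-r*dt) = 0.988566
Stock lattice S(k, i) with i counting down-moves:
  k=0: S(0,0) = 52.9400
  k=1: S(1,0) = 66.5383; S(1,1) = 42.1207
  k=2: S(2,0) = 83.6296; S(2,1) = 52.9400; S(2,2) = 33.5126
  k=3: S(3,0) = 105.1109; S(3,1) = 66.5383; S(3,2) = 42.1207; S(3,3) = 26.6637
Terminal payoffs V(N, i) = max(K - S_T, 0):
  V(3,0) = 0.000000; V(3,1) = 0.000000; V(3,2) = 4.069264; V(3,3) = 19.526327
Backward induction: V(k, i) = exp(-r*dt) * [p * V(k+1, i) + (1-p) * V(k+1, i+1)].
  V(2,0) = exp(-r*dt) * [p*0.000000 + (1-p)*0.000000] = 0.000000
  V(2,1) = exp(-r*dt) * [p*0.000000 + (1-p)*4.069264] = 2.146760
  V(2,2) = exp(-r*dt) * [p*4.069264 + (1-p)*19.526327] = 12.177186
  V(1,0) = exp(-r*dt) * [p*0.000000 + (1-p)*2.146760] = 1.132534
  V(1,1) = exp(-r*dt) * [p*2.146760 + (1-p)*12.177186] = 7.413815
  V(0,0) = exp(-r*dt) * [p*1.132534 + (1-p)*7.413815] = 4.433305


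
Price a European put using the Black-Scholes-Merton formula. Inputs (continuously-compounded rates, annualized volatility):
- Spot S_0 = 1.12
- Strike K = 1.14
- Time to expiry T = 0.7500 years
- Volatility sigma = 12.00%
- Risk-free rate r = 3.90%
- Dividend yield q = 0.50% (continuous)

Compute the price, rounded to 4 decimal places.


d1 = (ln(S/K) + (r - q + 0.5*sigma^2) * T) / (sigma * sqrt(T)) = 0.12702113
d2 = d1 - sigma * sqrt(T) = 0.02309808
exp(-rT) = 0.97117364; exp(-qT) = 0.99625702
P = K * exp(-rT) * N(-d2) - S_0 * exp(-qT) * N(-d1)
N(-d1) = 0.44946184; N(-d2) = 0.49078602
P = 1.1400 * 0.97117364 * 0.49078602 - 1.1200 * 0.99625702 * 0.44946184 = 0.0419

Answer: Price = 0.0419


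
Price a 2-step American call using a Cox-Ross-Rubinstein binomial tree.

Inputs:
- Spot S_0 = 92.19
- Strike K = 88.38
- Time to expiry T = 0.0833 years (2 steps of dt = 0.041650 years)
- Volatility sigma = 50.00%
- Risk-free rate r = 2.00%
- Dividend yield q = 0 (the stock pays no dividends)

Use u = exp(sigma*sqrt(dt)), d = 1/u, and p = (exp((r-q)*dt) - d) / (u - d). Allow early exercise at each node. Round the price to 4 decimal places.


dt = T/N = 0.041650
u = exp(sigma*sqrt(dt)) = 1.107430; d = 1/u = 0.902992
p = (exp((r-q)*dt) - d) / (u - d) = 0.478588
Discount per step: exp(-r*dt) = 0.999167
Stock lattice S(k, i) with i counting down-moves:
  k=0: S(0,0) = 92.1900
  k=1: S(1,0) = 102.0939; S(1,1) = 83.2468
  k=2: S(2,0) = 113.0618; S(2,1) = 92.1900; S(2,2) = 75.1712
Terminal payoffs V(N, i) = max(S_T - K, 0):
  V(2,0) = 24.681846; V(2,1) = 3.810000; V(2,2) = 0.000000
Backward induction: V(k, i) = exp(-r*dt) * [p * V(k+1, i) + (1-p) * V(k+1, i+1)]; then take max(V_cont, immediate exercise) for American.
  V(1,0) = exp(-r*dt) * [p*24.681846 + (1-p)*3.810000] = 13.787525; exercise = 13.713935; V(1,0) = max -> 13.787525
  V(1,1) = exp(-r*dt) * [p*3.810000 + (1-p)*0.000000] = 1.821902; exercise = 0.000000; V(1,1) = max -> 1.821902
  V(0,0) = exp(-r*dt) * [p*13.787525 + (1-p)*1.821902] = 7.542220; exercise = 3.810000; V(0,0) = max -> 7.542220

Answer: Price = V(0,0) = 7.5422


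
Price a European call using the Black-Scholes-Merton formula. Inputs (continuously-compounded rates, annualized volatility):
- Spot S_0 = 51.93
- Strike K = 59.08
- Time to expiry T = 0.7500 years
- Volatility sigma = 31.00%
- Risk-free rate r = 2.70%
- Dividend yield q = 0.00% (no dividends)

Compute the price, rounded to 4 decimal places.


d1 = (ln(S/K) + (r - q + 0.5*sigma^2) * T) / (sigma * sqrt(T)) = -0.27082682
d2 = d1 - sigma * sqrt(T) = -0.53929469
exp(-rT) = 0.97995365; exp(-qT) = 1.00000000
C = S_0 * exp(-qT) * N(d1) - K * exp(-rT) * N(d2)
N(d1) = 0.39326212; N(d2) = 0.29484177
C = 51.9300 * 1.00000000 * 0.39326212 - 59.0800 * 0.97995365 * 0.29484177 = 3.3520

Answer: Price = 3.3520


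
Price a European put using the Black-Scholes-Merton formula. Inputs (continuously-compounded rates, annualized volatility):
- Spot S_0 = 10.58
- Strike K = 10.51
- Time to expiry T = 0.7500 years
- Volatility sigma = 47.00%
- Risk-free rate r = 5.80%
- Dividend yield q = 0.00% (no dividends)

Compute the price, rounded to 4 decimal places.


d1 = (ln(S/K) + (r - q + 0.5*sigma^2) * T) / (sigma * sqrt(T)) = 0.32669609
d2 = d1 - sigma * sqrt(T) = -0.08033585
exp(-rT) = 0.95743255; exp(-qT) = 1.00000000
P = K * exp(-rT) * N(-d2) - S_0 * exp(-qT) * N(-d1)
N(-d1) = 0.37194888; N(-d2) = 0.53201493
P = 10.5100 * 0.95743255 * 0.53201493 - 10.5800 * 1.00000000 * 0.37194888 = 1.4182

Answer: Price = 1.4182


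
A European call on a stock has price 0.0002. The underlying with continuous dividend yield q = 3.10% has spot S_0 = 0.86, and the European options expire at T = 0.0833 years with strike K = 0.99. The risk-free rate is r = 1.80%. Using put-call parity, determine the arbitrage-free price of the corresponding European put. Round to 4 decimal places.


Answer: Put price = 0.1309

Derivation:
Put-call parity: C - P = S_0 * exp(-qT) - K * exp(-rT).
S_0 * exp(-qT) = 0.8600 * 0.99742103 = 0.85778209
K * exp(-rT) = 0.9900 * 0.99850172 = 0.98851671
P = C - S*exp(-qT) + K*exp(-rT)
P = 0.0002 - 0.85778209 + 0.98851671 = 0.1309


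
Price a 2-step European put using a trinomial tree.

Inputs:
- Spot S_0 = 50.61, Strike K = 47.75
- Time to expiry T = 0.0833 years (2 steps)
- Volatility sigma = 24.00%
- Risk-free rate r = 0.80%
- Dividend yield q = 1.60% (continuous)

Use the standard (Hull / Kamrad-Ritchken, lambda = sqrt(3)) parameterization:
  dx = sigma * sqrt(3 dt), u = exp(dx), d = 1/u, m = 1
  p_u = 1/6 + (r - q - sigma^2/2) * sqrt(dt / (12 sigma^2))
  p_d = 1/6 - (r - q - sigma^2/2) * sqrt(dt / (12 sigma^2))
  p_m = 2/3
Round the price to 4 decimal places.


Answer: Price = V(0,0) = 0.4496

Derivation:
dt = T/N = 0.041650; dx = sigma*sqrt(3*dt) = 0.084836
u = exp(dx) = 1.088538; d = 1/u = 0.918663
p_u = 0.157633, p_m = 0.666667, p_d = 0.175700
Discount per step: exp(-r*dt) = 0.999667
Stock lattice S(k, j) with j the centered position index:
  k=0: S(0,+0) = 50.6100
  k=1: S(1,-1) = 46.4935; S(1,+0) = 50.6100; S(1,+1) = 55.0909
  k=2: S(2,-2) = 42.7119; S(2,-1) = 46.4935; S(2,+0) = 50.6100; S(2,+1) = 55.0909; S(2,+2) = 59.9686
Terminal payoffs V(N, j) = max(K - S_T, 0):
  V(2,-2) = 5.038103; V(2,-1) = 1.256462; V(2,+0) = 0.000000; V(2,+1) = 0.000000; V(2,+2) = 0.000000
Backward induction: V(k, j) = exp(-r*dt) * [p_u * V(k+1, j+1) + p_m * V(k+1, j) + p_d * V(k+1, j-1)]
  V(1,-1) = exp(-r*dt) * [p_u*0.000000 + p_m*1.256462 + p_d*5.038103] = 1.722262
  V(1,+0) = exp(-r*dt) * [p_u*0.000000 + p_m*0.000000 + p_d*1.256462] = 0.220687
  V(1,+1) = exp(-r*dt) * [p_u*0.000000 + p_m*0.000000 + p_d*0.000000] = 0.000000
  V(0,+0) = exp(-r*dt) * [p_u*0.000000 + p_m*0.220687 + p_d*1.722262] = 0.449576


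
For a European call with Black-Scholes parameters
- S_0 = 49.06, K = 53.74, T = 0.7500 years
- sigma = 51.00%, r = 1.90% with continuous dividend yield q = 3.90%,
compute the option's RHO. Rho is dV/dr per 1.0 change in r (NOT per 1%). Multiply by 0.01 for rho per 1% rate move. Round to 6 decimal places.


Answer: Rho = 12.809163

Derivation:
d1 = -0.0194172277; d2 = -0.4610901836
phi(d1) = 0.3988670811; exp(-qT) = 0.9711736407; exp(-rT) = 0.9858510507
N(d2) = 0.3223669521
Rho = K*T*exp(-rT)*N(d2) = 53.7400 * 0.7500 * 0.9858510507 * 0.3223669521 = 12.809163


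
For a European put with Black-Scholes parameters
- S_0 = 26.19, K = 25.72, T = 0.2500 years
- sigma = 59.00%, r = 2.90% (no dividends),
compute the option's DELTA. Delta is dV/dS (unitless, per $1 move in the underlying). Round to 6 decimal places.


Answer: Delta = -0.407701

Derivation:
d1 = 0.2334618954; d2 = -0.0615381046
phi(d1) = 0.3882170217; exp(-qT) = 1.0000000000; exp(-rT) = 0.9927762179
N(-d1) = 0.4077013776
Delta = -exp(-qT) * N(-d1) = -1.0000000000 * 0.4077013776 = -0.407701


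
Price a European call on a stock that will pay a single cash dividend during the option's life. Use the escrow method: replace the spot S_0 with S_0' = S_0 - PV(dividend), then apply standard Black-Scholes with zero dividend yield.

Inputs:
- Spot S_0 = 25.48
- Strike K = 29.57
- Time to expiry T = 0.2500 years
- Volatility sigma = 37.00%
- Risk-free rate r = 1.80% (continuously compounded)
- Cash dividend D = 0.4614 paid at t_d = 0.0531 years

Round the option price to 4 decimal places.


Answer: Price = 0.5225

Derivation:
PV(D) = D * exp(-r * t_d) = 0.4614 * 0.99904466 = 0.46095920
S_0' = S_0 - PV(D) = 25.4800 - 0.46095920 = 25.01904080
d1 = (ln(S_0'/K) + (r + sigma^2/2)*T) / (sigma*sqrt(T)) = -0.78654415
d2 = d1 - sigma*sqrt(T) = -0.97154415
exp(-rT) = 0.99551011
N(d1) = 0.21577438; N(d2) = 0.16563869
C = S_0' * N(d1) - K * exp(-rT) * N(d2) = 25.01904080 * 0.21577438 - 29.5700 * 0.99551011 * 0.16563869 = 0.5225


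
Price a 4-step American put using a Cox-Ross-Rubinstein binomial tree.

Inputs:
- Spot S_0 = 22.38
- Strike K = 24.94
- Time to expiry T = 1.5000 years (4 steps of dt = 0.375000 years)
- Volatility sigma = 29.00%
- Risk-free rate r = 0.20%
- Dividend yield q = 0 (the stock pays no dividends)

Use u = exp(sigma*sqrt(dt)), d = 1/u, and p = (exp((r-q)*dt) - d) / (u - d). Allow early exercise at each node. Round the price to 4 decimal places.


dt = T/N = 0.375000
u = exp(sigma*sqrt(dt)) = 1.194333; d = 1/u = 0.837287
p = (exp((r-q)*dt) - d) / (u - d) = 0.457821
Discount per step: exp(-r*dt) = 0.999250
Stock lattice S(k, i) with i counting down-moves:
  k=0: S(0,0) = 22.3800
  k=1: S(1,0) = 26.7292; S(1,1) = 18.7385
  k=2: S(2,0) = 31.9235; S(2,1) = 22.3800; S(2,2) = 15.6895
  k=3: S(3,0) = 38.1273; S(3,1) = 26.7292; S(3,2) = 18.7385; S(3,3) = 13.1366
  k=4: S(4,0) = 45.5368; S(4,1) = 31.9235; S(4,2) = 22.3800; S(4,3) = 15.6895; S(4,4) = 10.9991
Terminal payoffs V(N, i) = max(K - S_T, 0):
  V(4,0) = 0.000000; V(4,1) = 0.000000; V(4,2) = 2.560000; V(4,3) = 9.250500; V(4,4) = 13.940876
Backward induction: V(k, i) = exp(-r*dt) * [p * V(k+1, i) + (1-p) * V(k+1, i+1)]; then take max(V_cont, immediate exercise) for American.
  V(3,0) = exp(-r*dt) * [p*0.000000 + (1-p)*0.000000] = 0.000000; exercise = 0.000000; V(3,0) = max -> 0.000000
  V(3,1) = exp(-r*dt) * [p*0.000000 + (1-p)*2.560000] = 1.386938; exercise = 0.000000; V(3,1) = max -> 1.386938
  V(3,2) = exp(-r*dt) * [p*2.560000 + (1-p)*9.250500] = 6.182812; exercise = 6.201510; V(3,2) = max -> 6.201510
  V(3,3) = exp(-r*dt) * [p*9.250500 + (1-p)*13.940876] = 11.784683; exercise = 11.803381; V(3,3) = max -> 11.803381
  V(2,0) = exp(-r*dt) * [p*0.000000 + (1-p)*1.386938] = 0.751406; exercise = 0.000000; V(2,0) = max -> 0.751406
  V(2,1) = exp(-r*dt) * [p*1.386938 + (1-p)*6.201510] = 3.994303; exercise = 2.560000; V(2,1) = max -> 3.994303
  V(2,2) = exp(-r*dt) * [p*6.201510 + (1-p)*11.803381] = 9.231802; exercise = 9.250500; V(2,2) = max -> 9.250500
  V(1,0) = exp(-r*dt) * [p*0.751406 + (1-p)*3.994303] = 2.507756; exercise = 0.000000; V(1,0) = max -> 2.507756
  V(1,1) = exp(-r*dt) * [p*3.994303 + (1-p)*9.250500] = 6.838973; exercise = 6.201510; V(1,1) = max -> 6.838973
  V(0,0) = exp(-r*dt) * [p*2.507756 + (1-p)*6.838973] = 4.852412; exercise = 2.560000; V(0,0) = max -> 4.852412

Answer: Price = V(0,0) = 4.8524


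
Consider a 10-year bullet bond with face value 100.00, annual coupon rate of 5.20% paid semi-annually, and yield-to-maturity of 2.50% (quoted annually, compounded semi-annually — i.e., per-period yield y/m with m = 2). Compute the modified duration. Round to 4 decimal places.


Coupon per period c = face * coupon_rate / m = 2.600000
Periods per year m = 2; per-period yield y/m = 0.012500
Number of cashflows N = 20
Cashflows (t years, CF_t, discount factor 1/(1+y/m)^(m*t), PV):
  t = 0.5000: CF_t = 2.600000, DF = 0.987654, PV = 2.567901
  t = 1.0000: CF_t = 2.600000, DF = 0.975461, PV = 2.536199
  t = 1.5000: CF_t = 2.600000, DF = 0.963418, PV = 2.504888
  t = 2.0000: CF_t = 2.600000, DF = 0.951524, PV = 2.473963
  t = 2.5000: CF_t = 2.600000, DF = 0.939777, PV = 2.443420
  t = 3.0000: CF_t = 2.600000, DF = 0.928175, PV = 2.413255
  t = 3.5000: CF_t = 2.600000, DF = 0.916716, PV = 2.383461
  t = 4.0000: CF_t = 2.600000, DF = 0.905398, PV = 2.354036
  t = 4.5000: CF_t = 2.600000, DF = 0.894221, PV = 2.324974
  t = 5.0000: CF_t = 2.600000, DF = 0.883181, PV = 2.296270
  t = 5.5000: CF_t = 2.600000, DF = 0.872277, PV = 2.267921
  t = 6.0000: CF_t = 2.600000, DF = 0.861509, PV = 2.239922
  t = 6.5000: CF_t = 2.600000, DF = 0.850873, PV = 2.212269
  t = 7.0000: CF_t = 2.600000, DF = 0.840368, PV = 2.184957
  t = 7.5000: CF_t = 2.600000, DF = 0.829993, PV = 2.157982
  t = 8.0000: CF_t = 2.600000, DF = 0.819746, PV = 2.131341
  t = 8.5000: CF_t = 2.600000, DF = 0.809626, PV = 2.105028
  t = 9.0000: CF_t = 2.600000, DF = 0.799631, PV = 2.079040
  t = 9.5000: CF_t = 2.600000, DF = 0.789759, PV = 2.053373
  t = 10.0000: CF_t = 102.600000, DF = 0.780009, PV = 80.028877
Price P = sum_t PV_t = 123.759077
First compute Macaulay numerator sum_t t * PV_t:
  t * PV_t at t = 0.5000: 1.283951
  t * PV_t at t = 1.0000: 2.536199
  t * PV_t at t = 1.5000: 3.757331
  t * PV_t at t = 2.0000: 4.947926
  t * PV_t at t = 2.5000: 6.108551
  t * PV_t at t = 3.0000: 7.239764
  t * PV_t at t = 3.5000: 8.342115
  t * PV_t at t = 4.0000: 9.416144
  t * PV_t at t = 4.5000: 10.462382
  t * PV_t at t = 5.0000: 11.481352
  t * PV_t at t = 5.5000: 12.473568
  t * PV_t at t = 6.0000: 13.439534
  t * PV_t at t = 6.5000: 14.379748
  t * PV_t at t = 7.0000: 15.294699
  t * PV_t at t = 7.5000: 16.184867
  t * PV_t at t = 8.0000: 17.050724
  t * PV_t at t = 8.5000: 17.892735
  t * PV_t at t = 9.0000: 18.711357
  t * PV_t at t = 9.5000: 19.507039
  t * PV_t at t = 10.0000: 800.288771
Macaulay duration D = 1010.798757 / 123.759077 = 8.167472
Modified duration = D / (1 + y/m) = 8.167472 / (1 + 0.012500) = 8.066639

Answer: Modified duration = 8.0666


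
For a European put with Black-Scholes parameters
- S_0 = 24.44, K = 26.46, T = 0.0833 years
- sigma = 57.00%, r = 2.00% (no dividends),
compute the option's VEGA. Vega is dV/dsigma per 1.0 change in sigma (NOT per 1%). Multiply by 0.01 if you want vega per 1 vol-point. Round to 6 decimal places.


Answer: Vega = 2.607647

Derivation:
d1 = -0.3903361018; d2 = -0.5548480162
phi(d1) = 0.3696792026; exp(-qT) = 1.0000000000; exp(-rT) = 0.9983353870
Vega = S * exp(-qT) * phi(d1) * sqrt(T) = 24.4400 * 1.0000000000 * 0.3696792026 * 0.2886173938 = 2.607647


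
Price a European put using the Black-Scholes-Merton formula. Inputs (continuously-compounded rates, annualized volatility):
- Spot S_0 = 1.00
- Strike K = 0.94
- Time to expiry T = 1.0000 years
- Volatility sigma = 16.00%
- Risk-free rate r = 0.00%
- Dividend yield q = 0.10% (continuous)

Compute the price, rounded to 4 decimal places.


Answer: Price = 0.0367

Derivation:
d1 = (ln(S/K) + (r - q + 0.5*sigma^2) * T) / (sigma * sqrt(T)) = 0.46047127
d2 = d1 - sigma * sqrt(T) = 0.30047127
exp(-rT) = 1.00000000; exp(-qT) = 0.99900050
P = K * exp(-rT) * N(-d2) - S_0 * exp(-qT) * N(-d1)
N(-d1) = 0.32258899; N(-d2) = 0.38190885
P = 0.9400 * 1.00000000 * 0.38190885 - 1.0000 * 0.99900050 * 0.32258899 = 0.0367


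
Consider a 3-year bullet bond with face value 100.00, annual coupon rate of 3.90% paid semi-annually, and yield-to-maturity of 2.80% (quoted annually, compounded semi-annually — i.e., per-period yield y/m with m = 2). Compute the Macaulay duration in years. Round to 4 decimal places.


Answer: Macaulay duration = 2.8627 years

Derivation:
Coupon per period c = face * coupon_rate / m = 1.950000
Periods per year m = 2; per-period yield y/m = 0.014000
Number of cashflows N = 6
Cashflows (t years, CF_t, discount factor 1/(1+y/m)^(m*t), PV):
  t = 0.5000: CF_t = 1.950000, DF = 0.986193, PV = 1.923077
  t = 1.0000: CF_t = 1.950000, DF = 0.972577, PV = 1.896526
  t = 1.5000: CF_t = 1.950000, DF = 0.959149, PV = 1.870341
  t = 2.0000: CF_t = 1.950000, DF = 0.945906, PV = 1.844518
  t = 2.5000: CF_t = 1.950000, DF = 0.932847, PV = 1.819051
  t = 3.0000: CF_t = 101.950000, DF = 0.919967, PV = 93.790640
Price P = sum_t PV_t = 103.144152
Macaulay numerator sum_t t * PV_t:
  t * PV_t at t = 0.5000: 0.961538
  t * PV_t at t = 1.0000: 1.896526
  t * PV_t at t = 1.5000: 2.805511
  t * PV_t at t = 2.0000: 3.689035
  t * PV_t at t = 2.5000: 4.547627
  t * PV_t at t = 3.0000: 281.371920
Macaulay duration D = (sum_t t * PV_t) / P = 295.272158 / 103.144152 = 2.862714


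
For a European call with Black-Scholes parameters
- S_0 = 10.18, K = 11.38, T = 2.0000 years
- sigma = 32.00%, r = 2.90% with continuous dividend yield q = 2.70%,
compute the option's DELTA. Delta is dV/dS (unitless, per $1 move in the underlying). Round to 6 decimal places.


Answer: Delta = 0.469513

Derivation:
d1 = -0.0111201769; d2 = -0.4636685168
phi(d1) = 0.3989176149; exp(-qT) = 0.9474321065; exp(-rT) = 0.9436499474
N(d1) = 0.4955637827
Delta = exp(-qT) * N(d1) = 0.9474321065 * 0.4955637827 = 0.469513


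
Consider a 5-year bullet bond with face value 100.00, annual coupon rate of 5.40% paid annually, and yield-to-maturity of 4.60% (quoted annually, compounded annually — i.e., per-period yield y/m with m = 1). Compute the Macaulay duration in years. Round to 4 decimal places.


Answer: Macaulay duration = 4.5227 years

Derivation:
Coupon per period c = face * coupon_rate / m = 5.400000
Periods per year m = 1; per-period yield y/m = 0.046000
Number of cashflows N = 5
Cashflows (t years, CF_t, discount factor 1/(1+y/m)^(m*t), PV):
  t = 1.0000: CF_t = 5.400000, DF = 0.956023, PV = 5.162524
  t = 2.0000: CF_t = 5.400000, DF = 0.913980, PV = 4.935491
  t = 3.0000: CF_t = 5.400000, DF = 0.873786, PV = 4.718443
  t = 4.0000: CF_t = 5.400000, DF = 0.835359, PV = 4.510940
  t = 5.0000: CF_t = 105.400000, DF = 0.798623, PV = 84.174818
Price P = sum_t PV_t = 103.502216
Macaulay numerator sum_t t * PV_t:
  t * PV_t at t = 1.0000: 5.162524
  t * PV_t at t = 2.0000: 9.870983
  t * PV_t at t = 3.0000: 14.155329
  t * PV_t at t = 4.0000: 18.043759
  t * PV_t at t = 5.0000: 420.874092
Macaulay duration D = (sum_t t * PV_t) / P = 468.106686 / 103.502216 = 4.522673


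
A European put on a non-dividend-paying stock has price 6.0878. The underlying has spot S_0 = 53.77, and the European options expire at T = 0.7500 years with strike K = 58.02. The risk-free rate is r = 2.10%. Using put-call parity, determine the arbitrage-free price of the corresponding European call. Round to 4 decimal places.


Put-call parity: C - P = S_0 * exp(-qT) - K * exp(-rT).
S_0 * exp(-qT) = 53.7700 * 1.00000000 = 53.77000000
K * exp(-rT) = 58.0200 * 0.98437338 = 57.11334366
C = P + S*exp(-qT) - K*exp(-rT)
C = 6.0878 + 53.77000000 - 57.11334366 = 2.7445

Answer: Call price = 2.7445


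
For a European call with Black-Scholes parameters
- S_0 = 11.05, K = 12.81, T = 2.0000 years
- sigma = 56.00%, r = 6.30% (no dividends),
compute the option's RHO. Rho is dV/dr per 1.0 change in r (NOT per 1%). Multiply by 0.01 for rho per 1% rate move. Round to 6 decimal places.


Answer: Rho = 7.588429

Derivation:
d1 = 0.3684585854; d2 = -0.4235010095
phi(d1) = 0.3727604101; exp(-qT) = 1.0000000000; exp(-rT) = 0.8816148468
N(d2) = 0.3359648811
Rho = K*T*exp(-rT)*N(d2) = 12.8100 * 2.0000 * 0.8816148468 * 0.3359648811 = 7.588429


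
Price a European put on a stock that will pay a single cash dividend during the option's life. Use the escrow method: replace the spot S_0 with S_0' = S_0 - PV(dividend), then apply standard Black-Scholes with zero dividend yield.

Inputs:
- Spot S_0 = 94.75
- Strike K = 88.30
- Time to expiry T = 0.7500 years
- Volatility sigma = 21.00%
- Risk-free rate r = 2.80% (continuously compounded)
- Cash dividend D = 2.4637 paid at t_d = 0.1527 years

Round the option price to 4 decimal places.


PV(D) = D * exp(-r * t_d) = 2.4637 * 0.99573353 = 2.45318869
S_0' = S_0 - PV(D) = 94.7500 - 2.45318869 = 92.29681131
d1 = (ln(S_0'/K) + (r + sigma^2/2)*T) / (sigma*sqrt(T)) = 0.44982177
d2 = d1 - sigma*sqrt(T) = 0.26795643
exp(-rT) = 0.97921896
N(-d1) = 0.32641948; N(-d2) = 0.39436643
P = K * exp(-rT) * N(-d2) - S_0' * N(-d1) = 88.3000 * 0.97921896 * 0.39436643 - 92.29681131 * 0.32641948 = 3.9714

Answer: Price = 3.9714


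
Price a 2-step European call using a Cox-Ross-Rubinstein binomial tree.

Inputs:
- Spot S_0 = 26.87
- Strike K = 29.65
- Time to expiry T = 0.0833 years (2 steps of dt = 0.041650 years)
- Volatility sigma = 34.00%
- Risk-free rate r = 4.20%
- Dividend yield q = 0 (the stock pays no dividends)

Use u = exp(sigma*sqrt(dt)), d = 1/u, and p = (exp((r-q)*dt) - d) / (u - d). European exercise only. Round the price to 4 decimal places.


Answer: Price = V(0,0) = 0.2982

Derivation:
dt = T/N = 0.041650
u = exp(sigma*sqrt(dt)) = 1.071852; d = 1/u = 0.932964
p = (exp((r-q)*dt) - d) / (u - d) = 0.495266
Discount per step: exp(-r*dt) = 0.998252
Stock lattice S(k, i) with i counting down-moves:
  k=0: S(0,0) = 26.8700
  k=1: S(1,0) = 28.8007; S(1,1) = 25.0688
  k=2: S(2,0) = 30.8701; S(2,1) = 26.8700; S(2,2) = 23.3883
Terminal payoffs V(N, i) = max(S_T - K, 0):
  V(2,0) = 1.220069; V(2,1) = 0.000000; V(2,2) = 0.000000
Backward induction: V(k, i) = exp(-r*dt) * [p * V(k+1, i) + (1-p) * V(k+1, i+1)].
  V(1,0) = exp(-r*dt) * [p*1.220069 + (1-p)*0.000000] = 0.603203
  V(1,1) = exp(-r*dt) * [p*0.000000 + (1-p)*0.000000] = 0.000000
  V(0,0) = exp(-r*dt) * [p*0.603203 + (1-p)*0.000000] = 0.298224


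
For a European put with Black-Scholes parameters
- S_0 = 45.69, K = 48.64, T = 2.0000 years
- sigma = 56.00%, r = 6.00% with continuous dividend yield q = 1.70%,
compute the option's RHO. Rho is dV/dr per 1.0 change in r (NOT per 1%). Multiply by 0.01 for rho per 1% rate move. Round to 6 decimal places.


d1 = 0.4255687033; d2 = -0.3663908916
phi(d1) = 0.3644037241; exp(-qT) = 0.9665715046; exp(-rT) = 0.8869204367
N(-d2) = 0.6429632923
Rho = -K*T*exp(-rT)*N(-d2) = -48.6400 * 2.0000 * 0.8869204367 * 0.6429632923 = -55.474629

Answer: Rho = -55.474629


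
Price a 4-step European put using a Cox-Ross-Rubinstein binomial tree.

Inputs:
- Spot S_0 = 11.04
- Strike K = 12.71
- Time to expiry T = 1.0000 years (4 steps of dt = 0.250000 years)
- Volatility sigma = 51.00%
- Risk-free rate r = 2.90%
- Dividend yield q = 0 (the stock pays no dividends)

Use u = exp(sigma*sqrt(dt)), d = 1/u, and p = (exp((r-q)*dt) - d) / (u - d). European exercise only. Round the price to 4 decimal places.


dt = T/N = 0.250000
u = exp(sigma*sqrt(dt)) = 1.290462; d = 1/u = 0.774916
p = (exp((r-q)*dt) - d) / (u - d) = 0.450707
Discount per step: exp(-r*dt) = 0.992776
Stock lattice S(k, i) with i counting down-moves:
  k=0: S(0,0) = 11.0400
  k=1: S(1,0) = 14.2467; S(1,1) = 8.5551
  k=2: S(2,0) = 18.3848; S(2,1) = 11.0400; S(2,2) = 6.6295
  k=3: S(3,0) = 23.7249; S(3,1) = 14.2467; S(3,2) = 8.5551; S(3,3) = 5.1373
  k=4: S(4,0) = 30.6161; S(4,1) = 18.3848; S(4,2) = 11.0400; S(4,3) = 6.6295; S(4,4) = 3.9810
Terminal payoffs V(N, i) = max(K - S_T, 0):
  V(4,0) = 0.000000; V(4,1) = 0.000000; V(4,2) = 1.670000; V(4,3) = 6.080529; V(4,4) = 8.729032
Backward induction: V(k, i) = exp(-r*dt) * [p * V(k+1, i) + (1-p) * V(k+1, i+1)].
  V(3,0) = exp(-r*dt) * [p*0.000000 + (1-p)*0.000000] = 0.000000
  V(3,1) = exp(-r*dt) * [p*0.000000 + (1-p)*1.670000] = 0.910693
  V(3,2) = exp(-r*dt) * [p*1.670000 + (1-p)*6.080529] = 4.063108
  V(3,3) = exp(-r*dt) * [p*6.080529 + (1-p)*8.729032] = 7.480899
  V(2,0) = exp(-r*dt) * [p*0.000000 + (1-p)*0.910693] = 0.496623
  V(2,1) = exp(-r*dt) * [p*0.910693 + (1-p)*4.063108] = 2.623204
  V(2,2) = exp(-r*dt) * [p*4.063108 + (1-p)*7.480899] = 5.897564
  V(1,0) = exp(-r*dt) * [p*0.496623 + (1-p)*2.623204] = 1.652714
  V(1,1) = exp(-r*dt) * [p*2.623204 + (1-p)*5.897564] = 4.389845
  V(0,0) = exp(-r*dt) * [p*1.652714 + (1-p)*4.389845] = 3.133401

Answer: Price = V(0,0) = 3.1334


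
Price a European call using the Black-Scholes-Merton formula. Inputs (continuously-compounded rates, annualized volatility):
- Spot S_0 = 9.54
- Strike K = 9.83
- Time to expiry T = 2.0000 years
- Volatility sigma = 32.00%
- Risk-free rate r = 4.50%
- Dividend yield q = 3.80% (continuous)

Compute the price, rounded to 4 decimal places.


d1 = (ln(S/K) + (r - q + 0.5*sigma^2) * T) / (sigma * sqrt(T)) = 0.19103937
d2 = d1 - sigma * sqrt(T) = -0.26150897
exp(-rT) = 0.91393119; exp(-qT) = 0.92681621
C = S_0 * exp(-qT) * N(d1) - K * exp(-rT) * N(d2)
N(d1) = 0.57575263; N(d2) = 0.39685002
C = 9.5400 * 0.92681621 * 0.57575263 - 9.8300 * 0.91393119 * 0.39685002 = 1.5254

Answer: Price = 1.5254


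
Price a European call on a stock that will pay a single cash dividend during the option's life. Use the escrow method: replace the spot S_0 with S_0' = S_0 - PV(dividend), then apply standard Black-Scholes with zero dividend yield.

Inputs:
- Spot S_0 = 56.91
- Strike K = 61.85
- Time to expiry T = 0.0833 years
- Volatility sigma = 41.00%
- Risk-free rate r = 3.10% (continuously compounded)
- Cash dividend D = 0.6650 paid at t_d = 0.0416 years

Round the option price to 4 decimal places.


Answer: Price = 0.8657

Derivation:
PV(D) = D * exp(-r * t_d) = 0.6650 * 0.99871123 = 0.66414297
S_0' = S_0 - PV(D) = 56.9100 - 0.66414297 = 56.24585703
d1 = (ln(S_0'/K) + (r + sigma^2/2)*T) / (sigma*sqrt(T)) = -0.72165798
d2 = d1 - sigma*sqrt(T) = -0.83999111
exp(-rT) = 0.99742103
N(d1) = 0.23525239; N(d2) = 0.20045669
C = S_0' * N(d1) - K * exp(-rT) * N(d2) = 56.24585703 * 0.23525239 - 61.8500 * 0.99742103 * 0.20045669 = 0.8657


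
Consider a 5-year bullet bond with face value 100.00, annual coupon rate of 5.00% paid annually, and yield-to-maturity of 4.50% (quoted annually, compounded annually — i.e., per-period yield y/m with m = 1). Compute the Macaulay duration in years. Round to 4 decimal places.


Answer: Macaulay duration = 4.5515 years

Derivation:
Coupon per period c = face * coupon_rate / m = 5.000000
Periods per year m = 1; per-period yield y/m = 0.045000
Number of cashflows N = 5
Cashflows (t years, CF_t, discount factor 1/(1+y/m)^(m*t), PV):
  t = 1.0000: CF_t = 5.000000, DF = 0.956938, PV = 4.784689
  t = 2.0000: CF_t = 5.000000, DF = 0.915730, PV = 4.578650
  t = 3.0000: CF_t = 5.000000, DF = 0.876297, PV = 4.381483
  t = 4.0000: CF_t = 5.000000, DF = 0.838561, PV = 4.192807
  t = 5.0000: CF_t = 105.000000, DF = 0.802451, PV = 84.257360
Price P = sum_t PV_t = 102.194988
Macaulay numerator sum_t t * PV_t:
  t * PV_t at t = 1.0000: 4.784689
  t * PV_t at t = 2.0000: 9.157300
  t * PV_t at t = 3.0000: 13.144449
  t * PV_t at t = 4.0000: 16.771227
  t * PV_t at t = 5.0000: 421.286799
Macaulay duration D = (sum_t t * PV_t) / P = 465.144464 / 102.194988 = 4.551539
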